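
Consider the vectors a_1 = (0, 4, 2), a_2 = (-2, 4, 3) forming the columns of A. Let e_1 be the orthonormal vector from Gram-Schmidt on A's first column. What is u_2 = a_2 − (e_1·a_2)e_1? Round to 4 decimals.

u_2 = (-2.0000, -0.4000, 0.8000)

e_1 = a_1/‖a_1‖ = (0, 4, 2)/4.4721 = (0.0000, 0.8944, 0.4472).
r_{12} = e_1·a_2 = 4.9193.
u_2 = a_2 − 4.9193·e_1 = (-2.0000, -0.4000, 0.8000).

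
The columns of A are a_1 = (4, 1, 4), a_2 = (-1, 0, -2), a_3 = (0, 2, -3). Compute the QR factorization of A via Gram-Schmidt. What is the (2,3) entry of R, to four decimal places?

e_1 = a_1/‖a_1‖ = (4, 1, 4)/5.7446 = (0.6963, 0.1741, 0.6963).
r_{12} = e_1·a_2 = -2.0889.
u_2 = a_2 + 2.0889·e_1 = (0.4545, 0.3636, -0.5455).
‖u_2‖ = 0.7977, so e_2 = (0.5698, 0.4558, -0.6838).
r_{23} = e_2·a_3 = 2.9630.

r_{23} = 2.9630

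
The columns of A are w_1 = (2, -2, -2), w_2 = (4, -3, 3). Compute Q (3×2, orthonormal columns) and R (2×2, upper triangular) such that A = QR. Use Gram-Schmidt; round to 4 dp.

w_1 = (2, -2, -2); ‖w_1‖ = 3.4641, so q_1 = (0.5774, -0.5774, -0.5774).
q_1·w_2 = 0.5774·4 + (-0.5774)·(-3) + (-0.5774)·3 = 2.3094.
u_2 = w_2 − 2.3094·q_1 = (2.6667, -1.6667, 4.3333).
‖u_2‖ = 5.3541, so q_2 = (0.4981, -0.3113, 0.8093).

Q = [[0.5774, 0.4981], [-0.5774, -0.3113], [-0.5774, 0.8093]], R = [[3.4641, 2.3094], [0.0000, 5.3541]]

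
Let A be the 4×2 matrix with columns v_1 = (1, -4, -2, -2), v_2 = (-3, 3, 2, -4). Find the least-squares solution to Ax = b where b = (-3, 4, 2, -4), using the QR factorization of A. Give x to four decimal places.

v_1 = (1, -4, -2, -2); ‖v_1‖ = 5.0000, so e_1 = (0.2000, -0.8000, -0.4000, -0.4000).
e_1·v_2 = 0.2000·(-3) + (-0.8000)·3 + (-0.4000)·2 + (-0.4000)·(-4) = -2.2000.
u_2 = v_2 + 2.2000·e_1 = (-2.5600, 1.2400, 1.1200, -4.8800).
‖u_2‖ = 5.7585, so e_2 = (-0.4446, 0.2153, 0.1945, -0.8474).
Qᵀb = (-3.0000, 5.9738).
Back-substitute: x_2 = 5.9738/5.7585 = 1.0374.
x_1 = (-3.0000 + 2.2000·1.0374)/5.0000 = -0.1435.

x = (-0.1435, 1.0374)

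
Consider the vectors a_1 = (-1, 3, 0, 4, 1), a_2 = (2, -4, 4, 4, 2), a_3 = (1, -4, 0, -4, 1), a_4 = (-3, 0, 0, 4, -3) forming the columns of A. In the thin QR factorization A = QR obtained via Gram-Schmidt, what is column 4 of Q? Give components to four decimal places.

a_1 = (-1, 3, 0, 4, 1); ‖a_1‖ = 5.1962, so e_1 = (-0.1925, 0.5774, 0.0000, 0.7698, 0.1925).
e_1·a_2 = (-0.1925)·2 + 0.5774·(-4) + 0.0000·4 + 0.7698·4 + 0.1925·2 = 0.7698.
u_2 = a_2 − 0.7698·e_1 = (2.1481, -4.4444, 4.0000, 3.4074, 1.8519).
‖u_2‖ = 7.4436, so e_2 = (0.2886, -0.5971, 0.5374, 0.4578, 0.2488).
e_1·a_3 = (-0.1925)·1 + 0.5774·(-4) + 0.0000·0 + 0.7698·(-4) + 0.1925·1 = -5.3886; e_2·a_3 = 0.2886·1 + (-0.5971)·(-4) + 0.5374·0 + 0.4578·(-4) + 0.2488·1 = 1.0946.
u_3 = a_3 + 5.3886·e_1 − 1.0946·e_2 = (-0.3529, -0.2353, -0.5882, -0.3529, 1.7647).
‖u_3‖ = 1.9403, so e_3 = (-0.1819, -0.1213, -0.3032, -0.1819, 0.9095).
e_1·a_4 = (-0.1925)·(-3) + 0.5774·0 + 0.0000·0 + 0.7698·4 + 0.1925·(-3) = 3.0792; e_2·a_4 = 0.2886·(-3) + (-0.5971)·0 + 0.5374·0 + 0.4578·4 + 0.2488·(-3) = 0.2189; e_3·a_4 = (-0.1819)·(-3) + (-0.1213)·0 + (-0.3032)·0 + (-0.1819)·4 + 0.9095·(-3) = -2.9104.
u_4 = a_4 − 3.0792·e_1 − 0.2189·e_2 + 2.9104·e_3 = (-3.0000, -2.0000, -1.0000, 1.0000, -1.0000).
‖u_4‖ = 4.0000, so e_4 = (-0.7500, -0.5000, -0.2500, 0.2500, -0.2500).

e_4 = (-0.7500, -0.5000, -0.2500, 0.2500, -0.2500)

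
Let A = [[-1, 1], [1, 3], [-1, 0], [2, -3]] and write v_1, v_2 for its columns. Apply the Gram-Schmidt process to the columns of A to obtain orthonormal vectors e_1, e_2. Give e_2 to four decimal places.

e_1 = v_1/‖v_1‖ = (-1, 1, -1, 2)/2.6458 = (-0.3780, 0.3780, -0.3780, 0.7559).
r_{12} = e_1·v_2 = -1.5119.
u_2 = v_2 + 1.5119·e_1 = (0.4286, 3.5714, -0.5714, -1.8571).
‖u_2‖ = 4.0883, so e_2 = (0.1048, 0.8736, -0.1398, -0.4543).

e_2 = (0.1048, 0.8736, -0.1398, -0.4543)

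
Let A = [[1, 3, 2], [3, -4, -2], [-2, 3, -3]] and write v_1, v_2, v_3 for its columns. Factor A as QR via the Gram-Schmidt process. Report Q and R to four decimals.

e_1 = v_1/‖v_1‖ = (1, 3, -2)/3.7417 = (0.2673, 0.8018, -0.5345).
r_{12} = e_1·v_2 = -4.0089.
u_2 = v_2 + 4.0089·e_1 = (4.0714, -0.7857, 0.8571).
‖u_2‖ = 4.2342, so e_2 = (0.9616, -0.1856, 0.2024).
r_{13} = e_1·v_3 = 0.5345; r_{23} = e_2·v_3 = 1.6869.
u_3 = v_3 − 0.5345·e_1 − 1.6869·e_2 = (0.2351, -2.1155, -3.0558).
‖u_3‖ = 3.7240, so e_3 = (0.0631, -0.5681, -0.8206).

Q = [[0.2673, 0.9616, 0.0631], [0.8018, -0.1856, -0.5681], [-0.5345, 0.2024, -0.8206]], R = [[3.7417, -4.0089, 0.5345], [0.0000, 4.2342, 1.6869], [0.0000, 0.0000, 3.7240]]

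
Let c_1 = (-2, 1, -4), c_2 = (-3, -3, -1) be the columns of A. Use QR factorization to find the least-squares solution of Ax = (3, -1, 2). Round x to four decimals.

e_1 = c_1/‖c_1‖ = (-2, 1, -4)/4.5826 = (-0.4364, 0.2182, -0.8729).
r_{12} = e_1·c_2 = 1.5275.
u_2 = c_2 − 1.5275·e_1 = (-2.3333, -3.3333, 0.3333).
‖u_2‖ = 4.0825, so e_2 = (-0.5715, -0.8165, 0.0816).
Qᵀb = (-3.2733, -0.7348).
Back-substitute: x_2 = -0.7348/4.0825 = -0.1800.
x_1 = (-3.2733 − 1.5275·(-0.1800))/4.5826 = -0.6543.

x = (-0.6543, -0.1800)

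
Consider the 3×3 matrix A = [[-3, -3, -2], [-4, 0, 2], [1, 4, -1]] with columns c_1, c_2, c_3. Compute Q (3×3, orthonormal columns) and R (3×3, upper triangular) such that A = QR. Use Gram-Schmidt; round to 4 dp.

Q = [[-0.5883, -0.3487, -0.7295], [-0.7845, 0.4650, 0.4104], [0.1961, 0.8137, -0.5472]], R = [[5.0990, 2.5495, -0.5883], [0.0000, 4.3012, 0.8137], [0.0000, 0.0000, 2.8270]]

e_1 = c_1/‖c_1‖ = (-3, -4, 1)/5.0990 = (-0.5883, -0.7845, 0.1961).
r_{12} = e_1·c_2 = 2.5495.
u_2 = c_2 − 2.5495·e_1 = (-1.5000, 2.0000, 3.5000).
‖u_2‖ = 4.3012, so e_2 = (-0.3487, 0.4650, 0.8137).
r_{13} = e_1·c_3 = -0.5883; r_{23} = e_2·c_3 = 0.8137.
u_3 = c_3 + 0.5883·e_1 − 0.8137·e_2 = (-2.0624, 1.1601, -1.5468).
‖u_3‖ = 2.8270, so e_3 = (-0.7295, 0.4104, -0.5472).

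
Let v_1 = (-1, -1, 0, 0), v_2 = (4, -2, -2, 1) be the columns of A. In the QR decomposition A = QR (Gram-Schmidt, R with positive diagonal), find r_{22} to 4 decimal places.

r_{22} = 4.7958

v_1 = (-1, -1, 0, 0); ‖v_1‖ = 1.4142, so q_1 = (-0.7071, -0.7071, 0.0000, 0.0000).
q_1·v_2 = (-0.7071)·4 + (-0.7071)·(-2) + 0.0000·(-2) + 0.0000·1 = -1.4142.
u_2 = v_2 + 1.4142·q_1 = (3.0000, -3.0000, -2.0000, 1.0000).
r_{22} = ‖u_2‖ = 4.7958.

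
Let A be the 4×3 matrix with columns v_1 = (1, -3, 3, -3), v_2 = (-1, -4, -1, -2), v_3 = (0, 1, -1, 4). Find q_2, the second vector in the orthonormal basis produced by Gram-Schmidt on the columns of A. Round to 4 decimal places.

q_2 = (-0.3873, -0.6455, -0.6455, -0.1291)

q_1 = v_1/‖v_1‖ = (1, -3, 3, -3)/5.2915 = (0.1890, -0.5669, 0.5669, -0.5669).
r_{12} = q_1·v_2 = 2.6458.
u_2 = v_2 − 2.6458·q_1 = (-1.5000, -2.5000, -2.5000, -0.5000).
‖u_2‖ = 3.8730, so q_2 = (-0.3873, -0.6455, -0.6455, -0.1291).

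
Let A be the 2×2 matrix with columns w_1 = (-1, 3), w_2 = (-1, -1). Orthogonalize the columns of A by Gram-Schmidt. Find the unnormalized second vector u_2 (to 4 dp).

u_2 = (-1.2000, -0.4000)

e_1 = w_1/‖w_1‖ = (-1, 3)/3.1623 = (-0.3162, 0.9487).
r_{12} = e_1·w_2 = -0.6325.
u_2 = w_2 + 0.6325·e_1 = (-1.2000, -0.4000).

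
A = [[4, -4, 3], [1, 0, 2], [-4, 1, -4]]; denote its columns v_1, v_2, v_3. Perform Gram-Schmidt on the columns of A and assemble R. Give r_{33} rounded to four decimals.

r_{33} = 0.8669

v_1 = (4, 1, -4); ‖v_1‖ = 5.7446, so e_1 = (0.6963, 0.1741, -0.6963).
e_1·v_2 = 0.6963·(-4) + 0.1741·0 + (-0.6963)·1 = -3.4816.
u_2 = v_2 + 3.4816·e_1 = (-1.5758, 0.6061, -1.4242).
‖u_2‖ = 2.2088, so e_2 = (-0.7134, 0.2744, -0.6448).
e_1·v_3 = 0.6963·3 + 0.1741·2 + (-0.6963)·(-4) = 5.2223; e_2·v_3 = (-0.7134)·3 + 0.2744·2 + (-0.6448)·(-4) = 0.9878.
u_3 = v_3 − 5.2223·e_1 − 0.9878·e_2 = (0.0683, 0.8199, 0.2733).
r_{33} = ‖u_3‖ = 0.8669.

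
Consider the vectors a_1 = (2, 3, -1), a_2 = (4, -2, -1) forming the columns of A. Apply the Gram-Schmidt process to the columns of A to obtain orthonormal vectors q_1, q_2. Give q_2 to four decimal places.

q_2 = (0.7916, -0.5858, -0.1741)

a_1 = (2, 3, -1); ‖a_1‖ = 3.7417, so q_1 = (0.5345, 0.8018, -0.2673).
q_1·a_2 = 0.5345·4 + 0.8018·(-2) + (-0.2673)·(-1) = 0.8018.
u_2 = a_2 − 0.8018·q_1 = (3.5714, -2.6429, -0.7857).
‖u_2‖ = 4.5119, so q_2 = (0.7916, -0.5858, -0.1741).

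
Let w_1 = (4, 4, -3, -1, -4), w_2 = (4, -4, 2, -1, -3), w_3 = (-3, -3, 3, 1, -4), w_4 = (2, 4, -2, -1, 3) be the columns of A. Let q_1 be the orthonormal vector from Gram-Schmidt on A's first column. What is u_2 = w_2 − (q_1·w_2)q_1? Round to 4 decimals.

q_1 = w_1/‖w_1‖ = (4, 4, -3, -1, -4)/7.6158 = (0.5252, 0.5252, -0.3939, -0.1313, -0.5252).
r_{12} = q_1·w_2 = 0.9191.
u_2 = w_2 − 0.9191·q_1 = (3.5172, -4.4828, 2.3621, -0.8793, -2.5172).

u_2 = (3.5172, -4.4828, 2.3621, -0.8793, -2.5172)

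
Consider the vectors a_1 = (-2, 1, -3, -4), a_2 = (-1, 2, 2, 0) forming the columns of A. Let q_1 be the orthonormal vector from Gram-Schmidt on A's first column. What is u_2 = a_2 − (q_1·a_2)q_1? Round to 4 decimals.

u_2 = (-1.1333, 2.0667, 1.8000, -0.2667)

a_1 = (-2, 1, -3, -4); ‖a_1‖ = 5.4772, so q_1 = (-0.3651, 0.1826, -0.5477, -0.7303).
q_1·a_2 = (-0.3651)·(-1) + 0.1826·2 + (-0.5477)·2 + (-0.7303)·0 = -0.3651.
u_2 = a_2 + 0.3651·q_1 = (-1.1333, 2.0667, 1.8000, -0.2667).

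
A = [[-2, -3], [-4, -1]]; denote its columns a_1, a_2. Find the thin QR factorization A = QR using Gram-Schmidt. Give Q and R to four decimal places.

q_1 = a_1/‖a_1‖ = (-2, -4)/4.4721 = (-0.4472, -0.8944).
r_{12} = q_1·a_2 = 2.2361.
u_2 = a_2 − 2.2361·q_1 = (-2.0000, 1.0000).
‖u_2‖ = 2.2361, so q_2 = (-0.8944, 0.4472).

Q = [[-0.4472, -0.8944], [-0.8944, 0.4472]], R = [[4.4721, 2.2361], [0.0000, 2.2361]]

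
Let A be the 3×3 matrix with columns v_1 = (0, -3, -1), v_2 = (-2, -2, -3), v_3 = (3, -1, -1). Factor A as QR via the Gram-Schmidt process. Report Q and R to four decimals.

Q = [[0.0000, -0.6704, 0.7420], [-0.9487, 0.2346, 0.2120], [-0.3162, -0.7039, -0.6360]], R = [[3.1623, 2.8460, 1.2649], [0.0000, 2.9833, -1.5419], [0.0000, 0.0000, 2.6500]]

v_1 = (0, -3, -1); ‖v_1‖ = 3.1623, so e_1 = (0.0000, -0.9487, -0.3162).
e_1·v_2 = 0.0000·(-2) + (-0.9487)·(-2) + (-0.3162)·(-3) = 2.8460.
u_2 = v_2 − 2.8460·e_1 = (-2.0000, 0.7000, -2.1000).
‖u_2‖ = 2.9833, so e_2 = (-0.6704, 0.2346, -0.7039).
e_1·v_3 = 0.0000·3 + (-0.9487)·(-1) + (-0.3162)·(-1) = 1.2649; e_2·v_3 = (-0.6704)·3 + 0.2346·(-1) + (-0.7039)·(-1) = -1.5419.
u_3 = v_3 − 1.2649·e_1 + 1.5419·e_2 = (1.9663, 0.5618, -1.6854).
‖u_3‖ = 2.6500, so e_3 = (0.7420, 0.2120, -0.6360).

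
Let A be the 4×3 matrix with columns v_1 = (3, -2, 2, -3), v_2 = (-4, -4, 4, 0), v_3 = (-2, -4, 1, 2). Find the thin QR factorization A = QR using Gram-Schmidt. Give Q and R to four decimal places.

Q = [[0.5883, -0.6481, 0.3181], [-0.3922, -0.5364, -0.6916], [0.3922, 0.5364, -0.3734], [-0.5883, 0.0670, 0.5302]], R = [[5.0990, 0.7845, -0.3922], [0.0000, 6.8836, 4.1123], [0.0000, 0.0000, 2.8169]]

v_1 = (3, -2, 2, -3); ‖v_1‖ = 5.0990, so q_1 = (0.5883, -0.3922, 0.3922, -0.5883).
q_1·v_2 = 0.5883·(-4) + (-0.3922)·(-4) + 0.3922·4 + (-0.5883)·0 = 0.7845.
u_2 = v_2 − 0.7845·q_1 = (-4.4615, -3.6923, 3.6923, 0.4615).
‖u_2‖ = 6.8836, so q_2 = (-0.6481, -0.5364, 0.5364, 0.0670).
q_1·v_3 = 0.5883·(-2) + (-0.3922)·(-4) + 0.3922·1 + (-0.5883)·2 = -0.3922; q_2·v_3 = (-0.6481)·(-2) + (-0.5364)·(-4) + 0.5364·1 + 0.0670·2 = 4.1123.
u_3 = v_3 + 0.3922·q_1 − 4.1123·q_2 = (0.8961, -1.9481, -1.0519, 1.4935).
‖u_3‖ = 2.8169, so q_3 = (0.3181, -0.6916, -0.3734, 0.5302).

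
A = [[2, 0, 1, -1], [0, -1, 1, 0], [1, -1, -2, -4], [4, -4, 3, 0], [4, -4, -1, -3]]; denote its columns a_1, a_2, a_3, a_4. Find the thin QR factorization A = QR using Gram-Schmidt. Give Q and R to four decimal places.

e_1 = a_1/‖a_1‖ = (2, 0, 1, 4, 4)/6.0828 = (0.3288, 0.0000, 0.1644, 0.6576, 0.6576).
r_{12} = e_1·a_2 = -5.4252.
u_2 = a_2 + 5.4252·e_1 = (1.7838, -1.0000, -0.1081, -0.4324, -0.4324).
‖u_2‖ = 2.1372, so e_2 = (0.8346, -0.4679, -0.0506, -0.2023, -0.2023).
r_{13} = e_1·a_3 = 1.3152; r_{23} = e_2·a_3 = 0.0632.
u_3 = a_3 − 1.3152·e_1 − 0.0632·e_2 = (0.5148, 1.0296, -2.2130, 2.1479, -1.8521).
‖u_3‖ = 3.7771, so e_3 = (0.1363, 0.2726, -0.5859, 0.5687, -0.4903).
r_{14} = e_1·a_4 = -2.9592; r_{24} = e_2·a_4 = -0.0253; r_{34} = e_3·a_4 = 3.6784.
u_4 = a_4 + 2.9592·e_1 + 0.0253·e_2 − 3.6784·e_3 = (-0.5073, -1.0145, -1.3596, -0.1510, 0.7445).
‖u_4‖ = 1.9267, so e_4 = (-0.2633, -0.5266, -0.7057, -0.0784, 0.3864).

Q = [[0.3288, 0.8346, 0.1363, -0.2633], [0.0000, -0.4679, 0.2726, -0.5266], [0.1644, -0.0506, -0.5859, -0.7057], [0.6576, -0.2023, 0.5687, -0.0784], [0.6576, -0.2023, -0.4903, 0.3864]], R = [[6.0828, -5.4252, 1.3152, -2.9592], [0.0000, 2.1372, 0.0632, -0.0253], [0.0000, 0.0000, 3.7771, 3.6784], [0.0000, 0.0000, 0.0000, 1.9267]]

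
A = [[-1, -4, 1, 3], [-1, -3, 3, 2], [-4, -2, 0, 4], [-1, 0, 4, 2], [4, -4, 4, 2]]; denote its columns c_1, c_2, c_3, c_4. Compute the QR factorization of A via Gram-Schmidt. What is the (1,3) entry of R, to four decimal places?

c_1 = (-1, -1, -4, -1, 4); ‖c_1‖ = 5.9161, so q_1 = (-0.1690, -0.1690, -0.6761, -0.1690, 0.6761).
r_{13} = q_1·c_3 = 1.3522.

r_{13} = 1.3522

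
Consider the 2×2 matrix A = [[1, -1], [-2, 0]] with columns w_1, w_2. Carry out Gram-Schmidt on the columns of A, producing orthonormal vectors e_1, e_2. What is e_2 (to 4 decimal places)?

w_1 = (1, -2); ‖w_1‖ = 2.2361, so e_1 = (0.4472, -0.8944).
e_1·w_2 = 0.4472·(-1) + (-0.8944)·0 = -0.4472.
u_2 = w_2 + 0.4472·e_1 = (-0.8000, -0.4000).
‖u_2‖ = 0.8944, so e_2 = (-0.8944, -0.4472).

e_2 = (-0.8944, -0.4472)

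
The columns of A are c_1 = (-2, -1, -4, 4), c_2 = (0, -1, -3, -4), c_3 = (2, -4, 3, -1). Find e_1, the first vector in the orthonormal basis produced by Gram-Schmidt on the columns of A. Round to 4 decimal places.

c_1 = (-2, -1, -4, 4); ‖c_1‖ = 6.0828, so e_1 = (-0.3288, -0.1644, -0.6576, 0.6576).

e_1 = (-0.3288, -0.1644, -0.6576, 0.6576)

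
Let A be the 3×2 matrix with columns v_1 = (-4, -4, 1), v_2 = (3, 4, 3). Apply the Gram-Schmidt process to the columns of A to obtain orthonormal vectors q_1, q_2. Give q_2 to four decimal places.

q_1 = v_1/‖v_1‖ = (-4, -4, 1)/5.7446 = (-0.6963, -0.6963, 0.1741).
r_{12} = q_1·v_2 = -4.3519.
u_2 = v_2 + 4.3519·q_1 = (-0.0303, 0.9697, 3.7576).
‖u_2‖ = 3.8808, so q_2 = (-0.0078, 0.2499, 0.9682).

q_2 = (-0.0078, 0.2499, 0.9682)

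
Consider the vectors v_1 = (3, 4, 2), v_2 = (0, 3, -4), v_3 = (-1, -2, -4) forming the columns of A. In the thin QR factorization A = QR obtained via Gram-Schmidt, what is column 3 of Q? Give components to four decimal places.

e_3 = (0.8262, -0.4507, -0.3380)

v_1 = (3, 4, 2); ‖v_1‖ = 5.3852, so e_1 = (0.5571, 0.7428, 0.3714).
e_1·v_2 = 0.5571·0 + 0.7428·3 + 0.3714·(-4) = 0.7428.
u_2 = v_2 − 0.7428·e_1 = (-0.4138, 2.4483, -4.2759).
‖u_2‖ = 4.9445, so e_2 = (-0.0837, 0.4951, -0.8648).
e_1·v_3 = 0.5571·(-1) + 0.7428·(-2) + 0.3714·(-4) = -3.5282; e_2·v_3 = (-0.0837)·(-1) + 0.4951·(-2) + (-0.8648)·(-4) = 2.5525.
u_3 = v_3 + 3.5282·e_1 − 2.5525·e_2 = (1.1791, -0.6432, -0.4824).
‖u_3‖ = 1.4271, so e_3 = (0.8262, -0.4507, -0.3380).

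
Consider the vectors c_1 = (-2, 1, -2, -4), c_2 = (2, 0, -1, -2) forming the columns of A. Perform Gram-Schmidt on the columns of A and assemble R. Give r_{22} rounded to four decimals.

r_{22} = 2.7495

c_1 = (-2, 1, -2, -4); ‖c_1‖ = 5.0000, so e_1 = (-0.4000, 0.2000, -0.4000, -0.8000).
e_1·c_2 = (-0.4000)·2 + 0.2000·0 + (-0.4000)·(-1) + (-0.8000)·(-2) = 1.2000.
u_2 = c_2 − 1.2000·e_1 = (2.4800, -0.2400, -0.5200, -1.0400).
r_{22} = ‖u_2‖ = 2.7495.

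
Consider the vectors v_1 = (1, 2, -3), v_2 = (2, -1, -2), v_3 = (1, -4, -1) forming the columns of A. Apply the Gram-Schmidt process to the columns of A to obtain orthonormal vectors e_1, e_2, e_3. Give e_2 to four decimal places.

e_2 = (0.6198, -0.7325, -0.2817)

e_1 = v_1/‖v_1‖ = (1, 2, -3)/3.7417 = (0.2673, 0.5345, -0.8018).
r_{12} = e_1·v_2 = 1.6036.
u_2 = v_2 − 1.6036·e_1 = (1.5714, -1.8571, -0.7143).
‖u_2‖ = 2.5355, so e_2 = (0.6198, -0.7325, -0.2817).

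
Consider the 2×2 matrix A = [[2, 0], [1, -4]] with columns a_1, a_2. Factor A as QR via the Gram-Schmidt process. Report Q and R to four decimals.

a_1 = (2, 1); ‖a_1‖ = 2.2361, so q_1 = (0.8944, 0.4472).
q_1·a_2 = 0.8944·0 + 0.4472·(-4) = -1.7889.
u_2 = a_2 + 1.7889·q_1 = (1.6000, -3.2000).
‖u_2‖ = 3.5777, so q_2 = (0.4472, -0.8944).

Q = [[0.8944, 0.4472], [0.4472, -0.8944]], R = [[2.2361, -1.7889], [0.0000, 3.5777]]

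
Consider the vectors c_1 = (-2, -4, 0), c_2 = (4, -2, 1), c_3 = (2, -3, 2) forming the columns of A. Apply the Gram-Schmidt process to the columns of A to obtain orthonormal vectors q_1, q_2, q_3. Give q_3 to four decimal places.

q_1 = c_1/‖c_1‖ = (-2, -4, 0)/4.4721 = (-0.4472, -0.8944, 0.0000).
r_{12} = q_1·c_2 = 0.0000.
u_2 = c_2 + 0.0000·q_1 = (4.0000, -2.0000, 1.0000).
‖u_2‖ = 4.5826, so q_2 = (0.8729, -0.4364, 0.2182).
r_{13} = q_1·c_3 = 1.7889; r_{23} = q_2·c_3 = 3.4915.
u_3 = c_3 − 1.7889·q_1 − 3.4915·q_2 = (-0.2476, 0.1238, 1.2381).
‖u_3‖ = 1.2687, so q_3 = (-0.1952, 0.0976, 0.9759).

q_3 = (-0.1952, 0.0976, 0.9759)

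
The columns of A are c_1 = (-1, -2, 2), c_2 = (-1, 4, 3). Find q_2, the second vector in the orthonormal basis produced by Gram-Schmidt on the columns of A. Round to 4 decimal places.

c_1 = (-1, -2, 2); ‖c_1‖ = 3.0000, so q_1 = (-0.3333, -0.6667, 0.6667).
q_1·c_2 = (-0.3333)·(-1) + (-0.6667)·4 + 0.6667·3 = -0.3333.
u_2 = c_2 + 0.3333·q_1 = (-1.1111, 3.7778, 3.2222).
‖u_2‖ = 5.0881, so q_2 = (-0.2184, 0.7425, 0.6333).

q_2 = (-0.2184, 0.7425, 0.6333)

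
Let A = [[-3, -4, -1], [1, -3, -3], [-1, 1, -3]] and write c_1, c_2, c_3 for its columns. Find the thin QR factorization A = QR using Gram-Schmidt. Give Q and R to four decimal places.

Q = [[-0.9045, -0.4047, 0.1342], [0.3015, -0.8297, -0.4698], [-0.3015, 0.3845, -0.8725]], R = [[3.3166, 2.4121, 0.9045], [0.0000, 4.4924, 1.7403], [0.0000, 0.0000, 3.8927]]

q_1 = c_1/‖c_1‖ = (-3, 1, -1)/3.3166 = (-0.9045, 0.3015, -0.3015).
r_{12} = q_1·c_2 = 2.4121.
u_2 = c_2 − 2.4121·q_1 = (-1.8182, -3.7273, 1.7273).
‖u_2‖ = 4.4924, so q_2 = (-0.4047, -0.8297, 0.3845).
r_{13} = q_1·c_3 = 0.9045; r_{23} = q_2·c_3 = 1.7403.
u_3 = c_3 − 0.9045·q_1 − 1.7403·q_2 = (0.5225, -1.8288, -3.3964).
‖u_3‖ = 3.8927, so q_3 = (0.1342, -0.4698, -0.8725).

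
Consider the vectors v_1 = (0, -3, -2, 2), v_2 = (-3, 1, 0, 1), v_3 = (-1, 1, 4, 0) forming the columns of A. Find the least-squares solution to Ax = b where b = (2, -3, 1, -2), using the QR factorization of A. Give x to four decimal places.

x = (0.3901, -1.1217, 0.4321)

q_1 = v_1/‖v_1‖ = (0, -3, -2, 2)/4.1231 = (0.0000, -0.7276, -0.4851, 0.4851).
r_{12} = q_1·v_2 = -0.2425.
u_2 = v_2 + 0.2425·q_1 = (-3.0000, 0.8235, -0.1176, 1.1176).
‖u_2‖ = 3.3077, so q_2 = (-0.9070, 0.2490, -0.0356, 0.3379).
r_{13} = q_1·v_3 = -2.6679; r_{23} = q_2·v_3 = 1.0137.
u_3 = v_3 + 2.6679·q_1 − 1.0137·q_2 = (-0.0806, -1.1935, 2.7419, 0.9516).
‖u_3‖ = 3.1392, so q_3 = (-0.0257, -0.3802, 0.8734, 0.3031).
Qᵀb = (0.7276, -3.2722, 1.3564).
Back-substitute: x_3 = 1.3564/3.1392 = 0.4321.
x_2 = (-3.2722 − 1.0137·0.4321)/3.3077 = -1.1217.
x_1 = (0.7276 + 0.2425·(-1.1217) + 2.6679·0.4321)/4.1231 = 0.3901.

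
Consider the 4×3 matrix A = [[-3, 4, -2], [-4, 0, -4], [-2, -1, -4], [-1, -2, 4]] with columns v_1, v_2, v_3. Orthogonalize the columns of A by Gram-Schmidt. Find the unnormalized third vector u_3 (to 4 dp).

v_1 = (-3, -4, -2, -1); ‖v_1‖ = 5.4772, so q_1 = (-0.5477, -0.7303, -0.3651, -0.1826).
q_1·v_2 = (-0.5477)·4 + (-0.7303)·0 + (-0.3651)·(-1) + (-0.1826)·(-2) = -1.4606.
u_2 = v_2 + 1.4606·q_1 = (3.2000, -1.0667, -1.5333, -2.2667).
‖u_2‖ = 4.3436, so q_2 = (0.7367, -0.2456, -0.3530, -0.5218).
q_1·v_3 = (-0.5477)·(-2) + (-0.7303)·(-4) + (-0.3651)·(-4) + (-0.1826)·4 = 4.7469; q_2·v_3 = 0.7367·(-2) + (-0.2456)·(-4) + (-0.3530)·(-4) + (-0.5218)·4 = -1.1665.
u_3 = v_3 − 4.7469·q_1 + 1.1665·q_2 = (1.4594, -0.8198, -2.6784, 4.2580).

u_3 = (1.4594, -0.8198, -2.6784, 4.2580)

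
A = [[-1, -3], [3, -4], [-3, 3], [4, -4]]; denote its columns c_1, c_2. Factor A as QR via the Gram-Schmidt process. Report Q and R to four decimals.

c_1 = (-1, 3, -3, 4); ‖c_1‖ = 5.9161, so q_1 = (-0.1690, 0.5071, -0.5071, 0.6761).
q_1·c_2 = (-0.1690)·(-3) + 0.5071·(-4) + (-0.5071)·3 + 0.6761·(-4) = -5.7470.
u_2 = c_2 + 5.7470·q_1 = (-3.9714, -1.0857, 0.0857, -0.1143).
‖u_2‖ = 4.1196, so q_2 = (-0.9640, -0.2635, 0.0208, -0.0277).

Q = [[-0.1690, -0.9640], [0.5071, -0.2635], [-0.5071, 0.0208], [0.6761, -0.0277]], R = [[5.9161, -5.7470], [0.0000, 4.1196]]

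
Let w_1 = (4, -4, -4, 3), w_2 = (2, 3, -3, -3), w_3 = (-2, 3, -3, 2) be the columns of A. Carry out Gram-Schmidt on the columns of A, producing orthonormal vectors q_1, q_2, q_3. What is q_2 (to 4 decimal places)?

q_2 = (0.3719, 0.5264, -0.5516, -0.5295)

w_1 = (4, -4, -4, 3); ‖w_1‖ = 7.5498, so q_1 = (0.5298, -0.5298, -0.5298, 0.3974).
q_1·w_2 = 0.5298·2 + (-0.5298)·3 + (-0.5298)·(-3) + 0.3974·(-3) = -0.1325.
u_2 = w_2 + 0.1325·q_1 = (2.0702, 2.9298, -3.0702, -2.9474).
‖u_2‖ = 5.5662, so q_2 = (0.3719, 0.5264, -0.5516, -0.5295).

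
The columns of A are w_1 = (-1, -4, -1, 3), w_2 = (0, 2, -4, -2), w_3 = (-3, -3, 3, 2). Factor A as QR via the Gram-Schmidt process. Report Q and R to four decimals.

w_1 = (-1, -4, -1, 3); ‖w_1‖ = 5.1962, so e_1 = (-0.1925, -0.7698, -0.1925, 0.5774).
e_1·w_2 = (-0.1925)·0 + (-0.7698)·2 + (-0.1925)·(-4) + 0.5774·(-2) = -1.9245.
u_2 = w_2 + 1.9245·e_1 = (-0.3704, 0.5185, -4.3704, -0.8889).
‖u_2‖ = 4.5051, so e_2 = (-0.0822, 0.1151, -0.9701, -0.1973).
e_1·w_3 = (-0.1925)·(-3) + (-0.7698)·(-3) + (-0.1925)·3 + 0.5774·2 = 3.4641; e_2·w_3 = (-0.0822)·(-3) + 0.1151·(-3) + (-0.9701)·3 + (-0.1973)·2 = -3.4035.
u_3 = w_3 − 3.4641·e_1 + 3.4035·e_2 = (-2.6131, 0.0584, 0.3650, -0.6715).
‖u_3‖ = 2.7232, so e_3 = (-0.9596, 0.0214, 0.1340, -0.2466).

Q = [[-0.1925, -0.0822, -0.9596], [-0.7698, 0.1151, 0.0214], [-0.1925, -0.9701, 0.1340], [0.5774, -0.1973, -0.2466]], R = [[5.1962, -1.9245, 3.4641], [0.0000, 4.5051, -3.4035], [0.0000, 0.0000, 2.7232]]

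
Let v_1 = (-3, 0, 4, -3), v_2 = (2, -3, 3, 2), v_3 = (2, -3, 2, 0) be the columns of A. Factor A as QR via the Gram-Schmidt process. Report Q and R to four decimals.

v_1 = (-3, 0, 4, -3); ‖v_1‖ = 5.8310, so e_1 = (-0.5145, 0.0000, 0.6860, -0.5145).
e_1·v_2 = (-0.5145)·2 + 0.0000·(-3) + 0.6860·3 + (-0.5145)·2 = 0.0000.
u_2 = v_2 + 0.0000·e_1 = (2.0000, -3.0000, 3.0000, 2.0000).
‖u_2‖ = 5.0990, so e_2 = (0.3922, -0.5883, 0.5883, 0.3922).
e_1·v_3 = (-0.5145)·2 + 0.0000·(-3) + 0.6860·2 + (-0.5145)·0 = 0.3430; e_2·v_3 = 0.3922·2 + (-0.5883)·(-3) + 0.5883·2 + 0.3922·0 = 3.7262.
u_3 = v_3 − 0.3430·e_1 − 3.7262·e_2 = (0.7149, -0.8077, -0.4276, -1.2851).
‖u_3‖ = 1.7314, so e_3 = (0.4129, -0.4665, -0.2470, -0.7422).

Q = [[-0.5145, 0.3922, 0.4129], [0.0000, -0.5883, -0.4665], [0.6860, 0.5883, -0.2470], [-0.5145, 0.3922, -0.7422]], R = [[5.8310, 0.0000, 0.3430], [0.0000, 5.0990, 3.7262], [0.0000, 0.0000, 1.7314]]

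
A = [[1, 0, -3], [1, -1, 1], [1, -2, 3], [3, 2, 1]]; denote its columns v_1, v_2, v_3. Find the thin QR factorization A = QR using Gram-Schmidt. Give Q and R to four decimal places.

v_1 = (1, 1, 1, 3); ‖v_1‖ = 3.4641, so e_1 = (0.2887, 0.2887, 0.2887, 0.8660).
e_1·v_2 = 0.2887·0 + 0.2887·(-1) + 0.2887·(-2) + 0.8660·2 = 0.8660.
u_2 = v_2 − 0.8660·e_1 = (-0.2500, -1.2500, -2.2500, 1.2500).
‖u_2‖ = 2.8723, so e_2 = (-0.0870, -0.4352, -0.7833, 0.4352).
e_1·v_3 = 0.2887·(-3) + 0.2887·1 + 0.2887·3 + 0.8660·1 = 1.1547; e_2·v_3 = (-0.0870)·(-3) + (-0.4352)·1 + (-0.7833)·3 + 0.4352·1 = -2.0889.
u_3 = v_3 − 1.1547·e_1 + 2.0889·e_2 = (-3.5152, -0.2424, 1.0303, 0.9091).
‖u_3‖ = 3.7819, so e_3 = (-0.9295, -0.0641, 0.2724, 0.2404).

Q = [[0.2887, -0.0870, -0.9295], [0.2887, -0.4352, -0.0641], [0.2887, -0.7833, 0.2724], [0.8660, 0.4352, 0.2404]], R = [[3.4641, 0.8660, 1.1547], [0.0000, 2.8723, -2.0889], [0.0000, 0.0000, 3.7819]]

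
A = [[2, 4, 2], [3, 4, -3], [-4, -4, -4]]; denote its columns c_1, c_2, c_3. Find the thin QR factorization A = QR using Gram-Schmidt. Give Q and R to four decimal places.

e_1 = c_1/‖c_1‖ = (2, 3, -4)/5.3852 = (0.3714, 0.5571, -0.7428).
r_{12} = e_1·c_2 = 6.6850.
u_2 = c_2 − 6.6850·e_1 = (1.5172, 0.2759, 0.9655).
‖u_2‖ = 1.8194, so e_2 = (0.8339, 0.1516, 0.5307).
r_{13} = e_1·c_3 = 2.0426; r_{23} = e_2·c_3 = -0.9097.
u_3 = c_3 − 2.0426·e_1 + 0.9097·e_2 = (2.0000, -4.0000, -2.0000).
‖u_3‖ = 4.8990, so e_3 = (0.4082, -0.8165, -0.4082).

Q = [[0.3714, 0.8339, 0.4082], [0.5571, 0.1516, -0.8165], [-0.7428, 0.5307, -0.4082]], R = [[5.3852, 6.6850, 2.0426], [0.0000, 1.8194, -0.9097], [0.0000, 0.0000, 4.8990]]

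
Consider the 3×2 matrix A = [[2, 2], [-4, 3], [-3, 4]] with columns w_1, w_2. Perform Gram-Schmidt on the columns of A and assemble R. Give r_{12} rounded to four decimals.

r_{12} = -3.7139

w_1 = (2, -4, -3); ‖w_1‖ = 5.3852, so e_1 = (0.3714, -0.7428, -0.5571).
r_{12} = e_1·w_2 = -3.7139.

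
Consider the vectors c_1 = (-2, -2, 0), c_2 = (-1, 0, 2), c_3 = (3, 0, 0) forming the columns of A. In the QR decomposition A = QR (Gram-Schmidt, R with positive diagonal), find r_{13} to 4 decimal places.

c_1 = (-2, -2, 0); ‖c_1‖ = 2.8284, so q_1 = (-0.7071, -0.7071, 0.0000).
r_{13} = q_1·c_3 = -2.1213.

r_{13} = -2.1213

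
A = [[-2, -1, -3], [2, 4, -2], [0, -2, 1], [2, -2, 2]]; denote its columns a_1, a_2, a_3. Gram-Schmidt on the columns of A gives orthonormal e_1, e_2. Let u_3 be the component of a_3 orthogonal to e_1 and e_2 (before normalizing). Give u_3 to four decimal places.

a_1 = (-2, 2, 0, 2); ‖a_1‖ = 3.4641, so e_1 = (-0.5774, 0.5774, 0.0000, 0.5774).
e_1·a_2 = (-0.5774)·(-1) + 0.5774·4 + 0.0000·(-2) + 0.5774·(-2) = 1.7321.
u_2 = a_2 − 1.7321·e_1 = (0.0000, 3.0000, -2.0000, -3.0000).
‖u_2‖ = 4.6904, so e_2 = (0.0000, 0.6396, -0.4264, -0.6396).
e_1·a_3 = (-0.5774)·(-3) + 0.5774·(-2) + 0.0000·1 + 0.5774·2 = 1.7321; e_2·a_3 = 0.0000·(-3) + 0.6396·(-2) + (-0.4264)·1 + (-0.6396)·2 = -2.9848.
u_3 = a_3 − 1.7321·e_1 + 2.9848·e_2 = (-2.0000, -1.0909, -0.2727, -0.9091).

u_3 = (-2.0000, -1.0909, -0.2727, -0.9091)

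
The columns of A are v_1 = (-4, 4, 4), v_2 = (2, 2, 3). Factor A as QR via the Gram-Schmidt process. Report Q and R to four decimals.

v_1 = (-4, 4, 4); ‖v_1‖ = 6.9282, so q_1 = (-0.5774, 0.5774, 0.5774).
q_1·v_2 = (-0.5774)·2 + 0.5774·2 + 0.5774·3 = 1.7321.
u_2 = v_2 − 1.7321·q_1 = (3.0000, 1.0000, 2.0000).
‖u_2‖ = 3.7417, so q_2 = (0.8018, 0.2673, 0.5345).

Q = [[-0.5774, 0.8018], [0.5774, 0.2673], [0.5774, 0.5345]], R = [[6.9282, 1.7321], [0.0000, 3.7417]]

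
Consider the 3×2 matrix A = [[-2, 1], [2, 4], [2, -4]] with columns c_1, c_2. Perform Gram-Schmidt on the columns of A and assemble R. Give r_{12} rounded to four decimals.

r_{12} = -0.5774

c_1 = (-2, 2, 2); ‖c_1‖ = 3.4641, so q_1 = (-0.5774, 0.5774, 0.5774).
r_{12} = q_1·c_2 = -0.5774.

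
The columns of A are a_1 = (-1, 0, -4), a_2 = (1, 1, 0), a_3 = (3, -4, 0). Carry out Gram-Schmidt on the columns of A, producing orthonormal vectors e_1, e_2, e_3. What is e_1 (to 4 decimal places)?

e_1 = (-0.2425, 0.0000, -0.9701)

e_1 = a_1/‖a_1‖ = (-1, 0, -4)/4.1231 = (-0.2425, 0.0000, -0.9701).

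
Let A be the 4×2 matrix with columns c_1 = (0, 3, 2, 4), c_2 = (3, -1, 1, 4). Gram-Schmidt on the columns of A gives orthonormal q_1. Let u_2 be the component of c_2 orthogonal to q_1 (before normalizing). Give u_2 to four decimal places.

u_2 = (3.0000, -2.5517, -0.0345, 1.9310)

q_1 = c_1/‖c_1‖ = (0, 3, 2, 4)/5.3852 = (0.0000, 0.5571, 0.3714, 0.7428).
r_{12} = q_1·c_2 = 2.7854.
u_2 = c_2 − 2.7854·q_1 = (3.0000, -2.5517, -0.0345, 1.9310).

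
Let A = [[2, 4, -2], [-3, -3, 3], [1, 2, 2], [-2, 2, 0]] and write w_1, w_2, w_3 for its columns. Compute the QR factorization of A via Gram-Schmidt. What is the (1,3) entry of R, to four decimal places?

e_1 = w_1/‖w_1‖ = (2, -3, 1, -2)/4.2426 = (0.4714, -0.7071, 0.2357, -0.4714).
r_{13} = e_1·w_3 = -2.5927.

r_{13} = -2.5927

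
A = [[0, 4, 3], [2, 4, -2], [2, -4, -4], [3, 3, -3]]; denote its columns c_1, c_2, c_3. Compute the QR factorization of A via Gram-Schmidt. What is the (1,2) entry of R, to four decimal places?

c_1 = (0, 2, 2, 3); ‖c_1‖ = 4.1231, so q_1 = (0.0000, 0.4851, 0.4851, 0.7276).
r_{12} = q_1·c_2 = 2.1828.

r_{12} = 2.1828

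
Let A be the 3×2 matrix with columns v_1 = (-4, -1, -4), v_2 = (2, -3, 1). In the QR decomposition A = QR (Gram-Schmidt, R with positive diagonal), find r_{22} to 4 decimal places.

r_{22} = 3.3979

e_1 = v_1/‖v_1‖ = (-4, -1, -4)/5.7446 = (-0.6963, -0.1741, -0.6963).
r_{12} = e_1·v_2 = -1.5667.
u_2 = v_2 + 1.5667·e_1 = (0.9091, -3.2727, -0.0909).
r_{22} = ‖u_2‖ = 3.3979.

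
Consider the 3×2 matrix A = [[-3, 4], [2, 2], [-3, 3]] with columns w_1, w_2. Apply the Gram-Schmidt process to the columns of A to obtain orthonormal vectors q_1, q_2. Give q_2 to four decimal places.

q_2 = (0.4223, 0.8902, 0.1712)

w_1 = (-3, 2, -3); ‖w_1‖ = 4.6904, so q_1 = (-0.6396, 0.4264, -0.6396).
q_1·w_2 = (-0.6396)·4 + 0.4264·2 + (-0.6396)·3 = -3.6244.
u_2 = w_2 + 3.6244·q_1 = (1.6818, 3.5455, 0.6818).
‖u_2‖ = 3.9829, so q_2 = (0.4223, 0.8902, 0.1712).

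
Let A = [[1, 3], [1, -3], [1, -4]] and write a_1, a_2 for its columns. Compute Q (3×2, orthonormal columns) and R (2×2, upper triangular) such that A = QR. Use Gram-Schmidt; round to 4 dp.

e_1 = a_1/‖a_1‖ = (1, 1, 1)/1.7321 = (0.5774, 0.5774, 0.5774).
r_{12} = e_1·a_2 = -2.3094.
u_2 = a_2 + 2.3094·e_1 = (4.3333, -1.6667, -2.6667).
‖u_2‖ = 5.3541, so e_2 = (0.8093, -0.3113, -0.4981).

Q = [[0.5774, 0.8093], [0.5774, -0.3113], [0.5774, -0.4981]], R = [[1.7321, -2.3094], [0.0000, 5.3541]]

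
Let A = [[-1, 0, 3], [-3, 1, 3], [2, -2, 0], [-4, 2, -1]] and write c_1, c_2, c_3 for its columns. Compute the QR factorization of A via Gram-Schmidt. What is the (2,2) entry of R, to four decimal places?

c_1 = (-1, -3, 2, -4); ‖c_1‖ = 5.4772, so e_1 = (-0.1826, -0.5477, 0.3651, -0.7303).
e_1·c_2 = (-0.1826)·0 + (-0.5477)·1 + 0.3651·(-2) + (-0.7303)·2 = -2.7386.
u_2 = c_2 + 2.7386·e_1 = (-0.5000, -0.5000, -1.0000, 0.0000).
r_{22} = ‖u_2‖ = 1.2247.

r_{22} = 1.2247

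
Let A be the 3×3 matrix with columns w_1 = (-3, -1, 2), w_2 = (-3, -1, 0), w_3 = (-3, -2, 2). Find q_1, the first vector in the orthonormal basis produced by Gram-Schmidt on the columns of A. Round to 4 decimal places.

q_1 = (-0.8018, -0.2673, 0.5345)

w_1 = (-3, -1, 2); ‖w_1‖ = 3.7417, so q_1 = (-0.8018, -0.2673, 0.5345).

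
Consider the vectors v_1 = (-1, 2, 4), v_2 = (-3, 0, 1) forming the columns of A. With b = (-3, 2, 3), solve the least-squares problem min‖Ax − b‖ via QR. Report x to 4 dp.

v_1 = (-1, 2, 4); ‖v_1‖ = 4.5826, so q_1 = (-0.2182, 0.4364, 0.8729).
q_1·v_2 = (-0.2182)·(-3) + 0.4364·0 + 0.8729·1 = 1.5275.
u_2 = v_2 − 1.5275·q_1 = (-2.6667, -0.6667, -0.3333).
‖u_2‖ = 2.7689, so q_2 = (-0.9631, -0.2408, -0.1204).
Qᵀb = (4.1461, 2.0466).
Back-substitute: x_2 = 2.0466/2.7689 = 0.7391.
x_1 = (4.1461 − 1.5275·0.7391)/4.5826 = 0.6584.

x = (0.6584, 0.7391)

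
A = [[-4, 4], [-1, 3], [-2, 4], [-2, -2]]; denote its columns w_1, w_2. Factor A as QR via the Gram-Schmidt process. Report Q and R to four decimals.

q_1 = w_1/‖w_1‖ = (-4, -1, -2, -2)/5.0000 = (-0.8000, -0.2000, -0.4000, -0.4000).
r_{12} = q_1·w_2 = -4.6000.
u_2 = w_2 + 4.6000·q_1 = (0.3200, 2.0800, 2.1600, -3.8400).
‖u_2‖ = 4.8826, so q_2 = (0.0655, 0.4260, 0.4424, -0.7865).

Q = [[-0.8000, 0.0655], [-0.2000, 0.4260], [-0.4000, 0.4424], [-0.4000, -0.7865]], R = [[5.0000, -4.6000], [0.0000, 4.8826]]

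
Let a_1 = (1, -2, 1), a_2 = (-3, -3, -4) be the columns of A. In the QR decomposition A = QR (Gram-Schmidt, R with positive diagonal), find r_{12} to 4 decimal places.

r_{12} = -0.4082

a_1 = (1, -2, 1); ‖a_1‖ = 2.4495, so q_1 = (0.4082, -0.8165, 0.4082).
r_{12} = q_1·a_2 = -0.4082.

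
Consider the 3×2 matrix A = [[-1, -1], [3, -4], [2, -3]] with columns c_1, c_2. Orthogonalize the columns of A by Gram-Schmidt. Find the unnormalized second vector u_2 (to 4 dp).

u_2 = (-2.2143, -0.3571, -0.5714)

c_1 = (-1, 3, 2); ‖c_1‖ = 3.7417, so q_1 = (-0.2673, 0.8018, 0.5345).
q_1·c_2 = (-0.2673)·(-1) + 0.8018·(-4) + 0.5345·(-3) = -4.5434.
u_2 = c_2 + 4.5434·q_1 = (-2.2143, -0.3571, -0.5714).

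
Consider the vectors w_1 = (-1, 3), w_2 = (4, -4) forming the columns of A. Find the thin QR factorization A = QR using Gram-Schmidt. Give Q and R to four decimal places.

Q = [[-0.3162, 0.9487], [0.9487, 0.3162]], R = [[3.1623, -5.0596], [0.0000, 2.5298]]

w_1 = (-1, 3); ‖w_1‖ = 3.1623, so q_1 = (-0.3162, 0.9487).
q_1·w_2 = (-0.3162)·4 + 0.9487·(-4) = -5.0596.
u_2 = w_2 + 5.0596·q_1 = (2.4000, 0.8000).
‖u_2‖ = 2.5298, so q_2 = (0.9487, 0.3162).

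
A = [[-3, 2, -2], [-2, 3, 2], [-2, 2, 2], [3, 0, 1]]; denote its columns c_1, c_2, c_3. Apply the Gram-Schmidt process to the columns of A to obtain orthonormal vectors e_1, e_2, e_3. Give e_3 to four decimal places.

e_3 = (-0.7748, 0.1685, 0.5220, -0.3144)

e_1 = c_1/‖c_1‖ = (-3, -2, -2, 3)/5.0990 = (-0.5883, -0.3922, -0.3922, 0.5883).
r_{12} = e_1·c_2 = -3.1379.
u_2 = c_2 + 3.1379·e_1 = (0.1538, 1.7692, 0.7692, 1.8462).
‖u_2‖ = 2.6747, so e_2 = (0.0575, 0.6615, 0.2876, 0.6902).
r_{13} = e_1·c_3 = 0.1961; r_{23} = e_2·c_3 = 2.4733.
u_3 = c_3 − 0.1961·e_1 − 2.4733·e_2 = (-2.0269, 0.4409, 1.3656, -0.8226).
‖u_3‖ = 2.6161, so e_3 = (-0.7748, 0.1685, 0.5220, -0.3144).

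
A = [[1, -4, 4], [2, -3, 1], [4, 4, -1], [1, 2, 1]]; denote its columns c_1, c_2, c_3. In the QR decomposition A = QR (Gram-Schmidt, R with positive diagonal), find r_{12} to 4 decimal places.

c_1 = (1, 2, 4, 1); ‖c_1‖ = 4.6904, so e_1 = (0.2132, 0.4264, 0.8528, 0.2132).
r_{12} = e_1·c_2 = 1.7056.

r_{12} = 1.7056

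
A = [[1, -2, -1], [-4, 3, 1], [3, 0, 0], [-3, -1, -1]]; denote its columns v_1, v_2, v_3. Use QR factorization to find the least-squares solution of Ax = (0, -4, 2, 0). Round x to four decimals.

x = (0.5818, 0.0364, -1.0182)

q_1 = v_1/‖v_1‖ = (1, -4, 3, -3)/5.9161 = (0.1690, -0.6761, 0.5071, -0.5071).
r_{12} = q_1·v_2 = -1.8593.
u_2 = v_2 + 1.8593·q_1 = (-1.6857, 1.7429, 0.9429, -1.9429).
‖u_2‖ = 3.2470, so q_2 = (-0.5192, 0.5368, 0.2904, -0.5984).
r_{13} = q_1·v_3 = -0.3381; r_{23} = q_2·v_3 = 1.6543.
u_3 = v_3 + 0.3381·q_1 − 1.6543·q_2 = (-0.0840, -0.1165, -0.3089, -0.1816).
‖u_3‖ = 0.3861, so q_3 = (-0.2176, -0.3018, -0.8002, -0.4703).
Qᵀb = (3.7187, -1.5663, -0.3931).
Back-substitute: x_3 = -0.3931/0.3861 = -1.0182.
x_2 = (-1.5663 − 1.6543·(-1.0182))/3.2470 = 0.0364.
x_1 = (3.7187 + 1.8593·0.0364 + 0.3381·(-1.0182))/5.9161 = 0.5818.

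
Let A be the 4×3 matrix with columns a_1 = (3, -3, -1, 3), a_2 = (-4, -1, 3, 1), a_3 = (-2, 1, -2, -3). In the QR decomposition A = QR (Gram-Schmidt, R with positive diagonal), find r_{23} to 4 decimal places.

a_1 = (3, -3, -1, 3); ‖a_1‖ = 5.2915, so q_1 = (0.5669, -0.5669, -0.1890, 0.5669).
q_1·a_2 = 0.5669·(-4) + (-0.5669)·(-1) + (-0.1890)·3 + 0.5669·1 = -1.7008.
u_2 = a_2 + 1.7008·q_1 = (-3.0357, -1.9643, 2.6786, 1.9643).
‖u_2‖ = 4.9099, so q_2 = (-0.6183, -0.4001, 0.5455, 0.4001).
r_{23} = q_2·a_3 = -1.4548.

r_{23} = -1.4548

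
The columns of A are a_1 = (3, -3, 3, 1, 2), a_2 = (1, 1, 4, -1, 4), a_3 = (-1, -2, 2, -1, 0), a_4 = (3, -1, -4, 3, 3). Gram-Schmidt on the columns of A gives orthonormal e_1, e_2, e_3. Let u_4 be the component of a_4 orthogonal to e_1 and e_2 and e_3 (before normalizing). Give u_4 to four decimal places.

u_4 = (-1.1362, -1.3557, -1.9190, 0.0096, 2.5443)

a_1 = (3, -3, 3, 1, 2); ‖a_1‖ = 5.6569, so e_1 = (0.5303, -0.5303, 0.5303, 0.1768, 0.3536).
e_1·a_2 = 0.5303·1 + (-0.5303)·1 + 0.5303·4 + 0.1768·(-1) + 0.3536·4 = 3.3588.
u_2 = a_2 − 3.3588·e_1 = (-0.7812, 2.7812, 2.2188, -1.5938, 2.8125).
‖u_2‖ = 4.8702, so e_2 = (-0.1604, 0.5711, 0.4556, -0.3272, 0.5775).
e_1·a_3 = 0.5303·(-1) + (-0.5303)·(-2) + 0.5303·2 + 0.1768·(-1) + 0.3536·0 = 1.4142; e_2·a_3 = (-0.1604)·(-1) + 0.5711·(-2) + 0.4556·2 + (-0.3272)·(-1) + 0.5775·0 = 0.2567.
u_3 = a_3 − 1.4142·e_1 − 0.2567·e_2 = (-1.7088, -1.3966, 1.1331, -1.1660, -0.6482).
‖u_3‖ = 2.8168, so e_3 = (-0.6067, -0.4958, 0.4023, -0.4140, -0.2301).
e_1·a_4 = 0.5303·3 + (-0.5303)·(-1) + 0.5303·(-4) + 0.1768·3 + 0.3536·3 = 1.5910; e_2·a_4 = (-0.1604)·3 + 0.5711·(-1) + 0.4556·(-4) + (-0.3272)·3 + 0.5775·3 = -2.1239; e_3·a_4 = (-0.6067)·3 + (-0.4958)·(-1) + 0.4023·(-4) + (-0.4140)·3 + (-0.2301)·3 = -4.8655.
u_4 = a_4 − 1.5910·e_1 + 2.1239·e_2 + 4.8655·e_3 = (-1.1362, -1.3557, -1.9190, 0.0096, 2.5443).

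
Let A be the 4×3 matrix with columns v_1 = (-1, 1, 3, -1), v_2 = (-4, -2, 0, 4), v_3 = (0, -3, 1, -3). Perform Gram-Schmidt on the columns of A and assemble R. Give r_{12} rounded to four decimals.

r_{12} = -0.5774

v_1 = (-1, 1, 3, -1); ‖v_1‖ = 3.4641, so e_1 = (-0.2887, 0.2887, 0.8660, -0.2887).
r_{12} = e_1·v_2 = -0.5774.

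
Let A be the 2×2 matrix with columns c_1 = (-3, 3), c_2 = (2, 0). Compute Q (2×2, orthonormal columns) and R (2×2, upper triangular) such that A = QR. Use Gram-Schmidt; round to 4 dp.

e_1 = c_1/‖c_1‖ = (-3, 3)/4.2426 = (-0.7071, 0.7071).
r_{12} = e_1·c_2 = -1.4142.
u_2 = c_2 + 1.4142·e_1 = (1.0000, 1.0000).
‖u_2‖ = 1.4142, so e_2 = (0.7071, 0.7071).

Q = [[-0.7071, 0.7071], [0.7071, 0.7071]], R = [[4.2426, -1.4142], [0.0000, 1.4142]]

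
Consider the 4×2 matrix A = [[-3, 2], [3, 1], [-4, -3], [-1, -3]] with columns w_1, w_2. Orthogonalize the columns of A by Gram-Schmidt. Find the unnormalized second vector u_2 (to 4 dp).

e_1 = w_1/‖w_1‖ = (-3, 3, -4, -1)/5.9161 = (-0.5071, 0.5071, -0.6761, -0.1690).
r_{12} = e_1·w_2 = 2.0284.
u_2 = w_2 − 2.0284·e_1 = (3.0286, -0.0286, -1.6286, -2.6571).

u_2 = (3.0286, -0.0286, -1.6286, -2.6571)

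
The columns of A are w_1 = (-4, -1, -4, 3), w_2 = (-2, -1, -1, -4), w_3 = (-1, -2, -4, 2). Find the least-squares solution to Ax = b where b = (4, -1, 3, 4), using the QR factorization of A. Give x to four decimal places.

q_1 = w_1/‖w_1‖ = (-4, -1, -4, 3)/6.4807 = (-0.6172, -0.1543, -0.6172, 0.4629).
r_{12} = q_1·w_2 = 0.1543.
u_2 = w_2 − 0.1543·q_1 = (-1.9048, -0.9762, -0.9048, -4.0714).
‖u_2‖ = 4.6879, so q_2 = (-0.4063, -0.2082, -0.1930, -0.8685).
r_{13} = q_1·w_3 = 4.3205; r_{23} = q_2·w_3 = -0.1422.
u_3 = w_3 − 4.3205·q_1 + 0.1422·q_2 = (1.6089, -1.3629, -1.3608, -0.1235).
‖u_3‖ = 2.5126, so q_3 = (0.6403, -0.5424, -0.5416, -0.0492).
Qᵀb = (-2.3146, -5.4700, 1.2824).
Back-substitute: x_3 = 1.2824/2.5126 = 0.5104.
x_2 = (-5.4700 + 0.1422·0.5104)/4.6879 = -1.1514.
x_1 = (-2.3146 − 0.1543·(-1.1514) − 4.3205·0.5104)/6.4807 = -0.6700.

x = (-0.6700, -1.1514, 0.5104)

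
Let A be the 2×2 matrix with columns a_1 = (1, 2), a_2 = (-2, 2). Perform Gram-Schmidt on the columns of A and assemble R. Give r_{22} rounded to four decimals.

r_{22} = 2.6833

a_1 = (1, 2); ‖a_1‖ = 2.2361, so q_1 = (0.4472, 0.8944).
q_1·a_2 = 0.4472·(-2) + 0.8944·2 = 0.8944.
u_2 = a_2 − 0.8944·q_1 = (-2.4000, 1.2000).
r_{22} = ‖u_2‖ = 2.6833.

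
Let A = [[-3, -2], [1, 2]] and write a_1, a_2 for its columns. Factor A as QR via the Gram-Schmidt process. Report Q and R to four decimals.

Q = [[-0.9487, 0.3162], [0.3162, 0.9487]], R = [[3.1623, 2.5298], [0.0000, 1.2649]]

a_1 = (-3, 1); ‖a_1‖ = 3.1623, so e_1 = (-0.9487, 0.3162).
e_1·a_2 = (-0.9487)·(-2) + 0.3162·2 = 2.5298.
u_2 = a_2 − 2.5298·e_1 = (0.4000, 1.2000).
‖u_2‖ = 1.2649, so e_2 = (0.3162, 0.9487).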